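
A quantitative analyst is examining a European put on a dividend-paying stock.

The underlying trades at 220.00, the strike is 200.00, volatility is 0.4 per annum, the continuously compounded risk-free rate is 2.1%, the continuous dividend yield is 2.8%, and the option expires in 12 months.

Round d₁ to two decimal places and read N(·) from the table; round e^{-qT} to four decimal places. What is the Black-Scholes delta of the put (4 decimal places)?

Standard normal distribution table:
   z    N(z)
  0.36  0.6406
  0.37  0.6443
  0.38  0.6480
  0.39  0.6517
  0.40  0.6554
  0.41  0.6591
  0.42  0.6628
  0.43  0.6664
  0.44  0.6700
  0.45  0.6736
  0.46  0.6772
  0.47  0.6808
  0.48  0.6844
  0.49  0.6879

-0.3279

σ√T = 0.4 × 1.0000 = 0.4000
ln(S/K) + (r − q + σ²/2)T = ln(220/200) + (0.021 − 0.028 + 0.4²/2)·1 = 0.0953 + 0.0730 = 0.1683
d₁ = 0.1683 / 0.4000 = 0.4208 ⇒ 0.42
N(d₁) = N(0.42) = 0.6628
Δ_put = exp(−qT)·(N(d₁) − 1) = 0.9724·(0.6628 − 1) = -0.3279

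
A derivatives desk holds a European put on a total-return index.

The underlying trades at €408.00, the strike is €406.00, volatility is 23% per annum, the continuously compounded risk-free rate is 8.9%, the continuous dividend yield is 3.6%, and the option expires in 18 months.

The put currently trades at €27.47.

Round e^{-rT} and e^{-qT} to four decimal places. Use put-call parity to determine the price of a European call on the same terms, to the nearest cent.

€58.76

e^(−qT) = e^(−0.036·1.5) = 0.9474;  e^(−rT) = e^(−0.089·1.5) = 0.8750
Put-call parity: C − P = S·e^(−qT) − K·e^(−rT) = 408·0.9474 − 406·0.8750 = 386.5392 − 355.2500 = 31.2892
C = P + (C − P) = 27.47 + (31.2892) = 58.7592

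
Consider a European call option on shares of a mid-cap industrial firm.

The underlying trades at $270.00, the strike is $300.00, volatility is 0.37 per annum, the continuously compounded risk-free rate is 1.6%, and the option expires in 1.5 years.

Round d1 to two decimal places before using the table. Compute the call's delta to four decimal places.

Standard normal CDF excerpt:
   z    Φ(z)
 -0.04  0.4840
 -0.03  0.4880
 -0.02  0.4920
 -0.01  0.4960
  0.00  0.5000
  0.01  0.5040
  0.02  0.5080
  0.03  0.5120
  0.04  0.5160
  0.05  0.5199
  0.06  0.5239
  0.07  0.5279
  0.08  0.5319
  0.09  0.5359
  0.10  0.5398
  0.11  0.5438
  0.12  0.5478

σ√T = 0.37·√1.5 = 0.4532
ln(S/K) + (r + σ²/2)T = ln(270/300) + (0.016 + 0.37²/2)·1.5 = -0.1054 + 0.1267 = 0.0213
d₁ = 0.0213 / 0.4532 = 0.0470 ⇒ 0.05
N(d₁) = N(0.05) = 0.5199
Δ_call = N(d₁) = 0.5199

0.5199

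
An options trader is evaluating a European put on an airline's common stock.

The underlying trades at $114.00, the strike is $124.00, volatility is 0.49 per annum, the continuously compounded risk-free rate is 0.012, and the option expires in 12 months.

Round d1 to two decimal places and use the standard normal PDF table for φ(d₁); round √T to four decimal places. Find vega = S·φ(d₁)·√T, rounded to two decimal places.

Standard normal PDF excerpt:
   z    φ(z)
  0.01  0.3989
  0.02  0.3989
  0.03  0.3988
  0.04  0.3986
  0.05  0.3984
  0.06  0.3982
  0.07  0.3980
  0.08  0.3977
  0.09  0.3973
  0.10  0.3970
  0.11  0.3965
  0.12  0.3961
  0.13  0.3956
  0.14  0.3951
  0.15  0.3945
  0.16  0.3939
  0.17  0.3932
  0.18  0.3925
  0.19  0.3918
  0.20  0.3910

45.26

T = 1;  σ√T = 0.4900
d₁ = [ln(114/124) + (0.012 + ½·0.49²)·1] / (σ√T) = (-0.0841 + 0.1321) / 0.4900 = 0.0979 which rounds to 0.10
√T = √1 = 1.0000
φ(d₁) = φ(0.10) = 0.3970
vega = S·φ(d₁)·√T = 114·0.3970·1.0000 = 45.2580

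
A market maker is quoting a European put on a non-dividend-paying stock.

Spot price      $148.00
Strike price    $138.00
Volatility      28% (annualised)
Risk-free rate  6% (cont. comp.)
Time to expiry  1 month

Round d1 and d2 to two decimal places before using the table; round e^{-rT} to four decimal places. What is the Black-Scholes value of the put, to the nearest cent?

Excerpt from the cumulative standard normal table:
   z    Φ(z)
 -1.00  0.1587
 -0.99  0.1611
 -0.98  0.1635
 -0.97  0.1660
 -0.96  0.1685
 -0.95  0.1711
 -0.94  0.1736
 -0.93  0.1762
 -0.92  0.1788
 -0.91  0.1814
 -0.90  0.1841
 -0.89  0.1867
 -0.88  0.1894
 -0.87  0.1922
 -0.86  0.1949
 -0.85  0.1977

$1.07

T = 0.08333;  σ√T = 0.0808
d₁ = [ln(148/138) + (0.06 + 0.28²/2)·0.08333] / 0.0808 = [0.0700 + 0.0083] / 0.0808 = 0.9678 → 0.97
d₂ = d₁ − σ√T = 0.9678 − 0.0808 = 0.8870 → 0.89
exp(−rT) = exp(−0.06·0.08333) = 0.9950
N(−d₂) = N(-0.89) = 0.1867;  N(−d₁) = N(-0.97) = 0.1660
P = 138·0.9950·0.1867 − 148·0.1660 = 25.6358 − 24.5680 = 1.0678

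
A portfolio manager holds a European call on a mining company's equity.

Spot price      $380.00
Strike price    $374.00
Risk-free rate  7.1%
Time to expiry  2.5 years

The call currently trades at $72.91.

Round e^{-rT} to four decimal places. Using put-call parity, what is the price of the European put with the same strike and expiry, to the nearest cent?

e^(−rT) = e^(−0.071·2.5) = 0.8374
Put-call parity: C − P = S − K·e^(−rT) = 380 − 374·0.8374 = 380 − 313.1876 = 66.8124
P = C − (C − P) = 72.91 − (66.8124) = 6.0976

$6.10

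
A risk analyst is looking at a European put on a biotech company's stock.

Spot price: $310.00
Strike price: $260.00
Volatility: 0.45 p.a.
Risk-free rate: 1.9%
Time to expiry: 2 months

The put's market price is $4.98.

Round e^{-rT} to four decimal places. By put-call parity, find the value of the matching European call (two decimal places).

$55.81

exp(−rT) = exp(−0.019·0.1667) = 0.9968
Put-call parity: C − P = S − K·e^(−rT) = 310 − 260·0.9968 = 310 − 259.1680 = 50.8320
C = P + (C − P) = 4.98 + (50.8320) = 55.8120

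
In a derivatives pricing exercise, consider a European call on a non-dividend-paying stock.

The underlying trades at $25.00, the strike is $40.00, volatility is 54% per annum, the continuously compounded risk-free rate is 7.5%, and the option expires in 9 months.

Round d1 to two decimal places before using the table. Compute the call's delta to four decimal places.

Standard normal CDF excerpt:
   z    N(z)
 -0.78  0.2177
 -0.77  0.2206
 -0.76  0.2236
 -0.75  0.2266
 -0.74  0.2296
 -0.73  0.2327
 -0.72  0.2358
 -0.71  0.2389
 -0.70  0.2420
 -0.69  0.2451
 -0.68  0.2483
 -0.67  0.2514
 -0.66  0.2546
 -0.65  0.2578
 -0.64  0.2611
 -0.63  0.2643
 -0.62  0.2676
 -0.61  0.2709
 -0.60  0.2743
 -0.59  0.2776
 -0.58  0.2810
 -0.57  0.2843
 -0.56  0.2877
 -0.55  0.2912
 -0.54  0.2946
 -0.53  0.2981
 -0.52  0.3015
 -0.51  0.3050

σ√T = 0.54·√0.75 = 0.4677
d₁ = [ln(25/40) + (0.075 + ½·0.54²)·0.75] / (σ√T) = (-0.4700 + 0.1656) / 0.4677 = -0.6509 ≈ -0.65
N(d₁) = N(-0.65) = 0.2578
Δ_call = N(d₁) = 0.2578

0.2578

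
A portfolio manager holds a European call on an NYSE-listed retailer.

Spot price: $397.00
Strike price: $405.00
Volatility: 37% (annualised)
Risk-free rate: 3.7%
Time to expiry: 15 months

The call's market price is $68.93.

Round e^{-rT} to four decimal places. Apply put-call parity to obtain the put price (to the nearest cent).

$58.62

e^(−rT) = e^(−0.037·1.25) = 0.9548
Put-call parity: C − P = S − K·e^(−rT) = 397 − 405·0.9548 = 397 − 386.6940 = 10.3060
P = C − (C − P) = 68.93 − (10.3060) = 58.6240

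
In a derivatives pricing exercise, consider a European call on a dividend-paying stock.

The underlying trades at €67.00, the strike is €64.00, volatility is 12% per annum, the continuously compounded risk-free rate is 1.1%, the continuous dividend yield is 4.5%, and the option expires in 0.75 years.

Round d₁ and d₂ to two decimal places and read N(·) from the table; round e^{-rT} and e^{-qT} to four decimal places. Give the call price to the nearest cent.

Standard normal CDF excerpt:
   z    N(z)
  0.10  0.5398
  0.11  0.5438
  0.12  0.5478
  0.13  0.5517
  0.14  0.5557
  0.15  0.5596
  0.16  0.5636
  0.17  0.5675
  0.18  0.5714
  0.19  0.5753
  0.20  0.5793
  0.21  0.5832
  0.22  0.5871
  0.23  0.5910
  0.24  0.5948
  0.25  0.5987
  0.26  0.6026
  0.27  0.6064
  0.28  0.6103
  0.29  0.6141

€3.51

T = 0.75;  σ√T = 0.1039
d₁ = [ln(67/64) + (0.011 − 0.045 + 0.12²/2)·0.75] / 0.1039 = [0.0458 − 0.0201] / 0.1039 = 0.2474 → 0.25
d₂ = d₁ − σ√T = 0.2474 − 0.1039 = 0.1435 → 0.14
e^(−qT) = e^(−0.045·0.75) = 0.9668;  e^(−rT) = e^(−0.011·0.75) = 0.9918
N(d₁) = N(0.25) = 0.5987;  N(d₂) = N(0.14) = 0.5557
C = 67·0.9668·0.5987 − 64·0.9918·0.5557 = 38.7812 − 35.2732 = 3.5080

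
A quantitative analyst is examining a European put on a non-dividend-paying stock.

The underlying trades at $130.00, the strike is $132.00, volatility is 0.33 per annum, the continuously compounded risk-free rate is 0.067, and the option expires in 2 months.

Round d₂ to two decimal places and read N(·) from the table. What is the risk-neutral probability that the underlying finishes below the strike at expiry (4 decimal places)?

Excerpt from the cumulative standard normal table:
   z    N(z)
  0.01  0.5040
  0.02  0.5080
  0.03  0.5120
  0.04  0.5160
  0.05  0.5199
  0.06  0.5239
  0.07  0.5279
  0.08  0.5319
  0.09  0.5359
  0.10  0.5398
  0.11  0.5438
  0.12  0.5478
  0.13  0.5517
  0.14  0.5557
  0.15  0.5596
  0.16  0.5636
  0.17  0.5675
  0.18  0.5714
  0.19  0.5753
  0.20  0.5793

0.5398

σ√T = 0.33·√0.1667 = 0.1347
d₁ = [ln(130/132) + (0.067 + ½·0.33²)·0.1667] / (σ√T) = (-0.0153 + 0.0202) / 0.1347 = 0.0369 ⇒ 0.04
d₂ = 0.0369 − 0.1347 = -0.0978 ⇒ -0.10
Pr(exercise) under Q = N(−d₂) = N(0.10) = 0.5398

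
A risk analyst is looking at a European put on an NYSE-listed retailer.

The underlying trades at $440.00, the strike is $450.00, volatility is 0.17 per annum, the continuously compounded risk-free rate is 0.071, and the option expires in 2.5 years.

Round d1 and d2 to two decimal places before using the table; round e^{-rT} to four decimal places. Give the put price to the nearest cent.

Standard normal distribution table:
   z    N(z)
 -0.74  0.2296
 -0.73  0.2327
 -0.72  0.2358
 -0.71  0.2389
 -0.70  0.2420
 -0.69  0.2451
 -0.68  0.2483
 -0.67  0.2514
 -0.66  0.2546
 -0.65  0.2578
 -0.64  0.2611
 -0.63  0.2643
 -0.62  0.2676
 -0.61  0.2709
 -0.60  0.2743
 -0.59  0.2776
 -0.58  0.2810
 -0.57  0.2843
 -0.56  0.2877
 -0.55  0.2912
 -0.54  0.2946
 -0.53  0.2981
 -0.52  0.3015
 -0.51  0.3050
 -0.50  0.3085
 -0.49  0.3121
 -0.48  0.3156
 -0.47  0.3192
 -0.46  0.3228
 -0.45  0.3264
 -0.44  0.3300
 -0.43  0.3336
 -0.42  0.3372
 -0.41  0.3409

σ√T = 0.17 × 1.5811 = 0.2688
d₁ = [ln(440/450) + (0.071 + ½·0.17²)·2.5] / (σ√T) = (-0.0225 + 0.2136) / 0.2688 = 0.7111 ≈ 0.71
d₂ = 0.7111 − 0.2688 = 0.4424 ≈ 0.44
exp(−rT) = exp(−0.071·2.5) = 0.8374
N(−d₂) = N(-0.44) = 0.3300;  N(−d₁) = N(-0.71) = 0.2389
P = 450·0.8374·0.3300 − 440·0.2389 = 124.3539 − 105.1160 = 19.2379

$19.24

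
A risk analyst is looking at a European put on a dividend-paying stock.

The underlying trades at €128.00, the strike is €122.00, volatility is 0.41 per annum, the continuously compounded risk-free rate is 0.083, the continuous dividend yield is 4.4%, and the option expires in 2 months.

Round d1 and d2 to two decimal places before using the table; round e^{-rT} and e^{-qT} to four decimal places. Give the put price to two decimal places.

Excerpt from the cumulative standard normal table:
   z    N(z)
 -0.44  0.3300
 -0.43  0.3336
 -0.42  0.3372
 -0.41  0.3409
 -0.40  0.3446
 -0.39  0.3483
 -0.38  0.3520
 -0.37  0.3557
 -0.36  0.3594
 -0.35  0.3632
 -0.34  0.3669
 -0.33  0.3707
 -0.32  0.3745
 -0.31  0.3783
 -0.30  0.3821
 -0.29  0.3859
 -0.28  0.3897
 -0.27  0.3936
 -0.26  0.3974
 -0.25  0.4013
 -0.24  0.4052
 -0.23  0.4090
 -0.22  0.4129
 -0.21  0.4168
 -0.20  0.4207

€5.44

σ√T = 0.41 × 0.4082 = 0.1674
d₁ = [ln(128/122) + (0.083 − 0.044 + 0.41²/2)·0.1667] / 0.1674 = [0.0480 + 0.0205] / 0.1674 = 0.4093 → 0.41
d₂ = d₁ − σ√T = 0.4093 − 0.1674 = 0.2420 → 0.24
e^(−qT) = e^(−0.044·0.1667) = 0.9927;  e^(−rT) = e^(−0.083·0.1667) = 0.9863
P = 122·0.9863·N(-0.24) − 128·0.9927·N(-0.41) = 122·0.9863·0.4052 − 128·0.9927·0.3409 = 48.7571 − 43.3167 = 5.4405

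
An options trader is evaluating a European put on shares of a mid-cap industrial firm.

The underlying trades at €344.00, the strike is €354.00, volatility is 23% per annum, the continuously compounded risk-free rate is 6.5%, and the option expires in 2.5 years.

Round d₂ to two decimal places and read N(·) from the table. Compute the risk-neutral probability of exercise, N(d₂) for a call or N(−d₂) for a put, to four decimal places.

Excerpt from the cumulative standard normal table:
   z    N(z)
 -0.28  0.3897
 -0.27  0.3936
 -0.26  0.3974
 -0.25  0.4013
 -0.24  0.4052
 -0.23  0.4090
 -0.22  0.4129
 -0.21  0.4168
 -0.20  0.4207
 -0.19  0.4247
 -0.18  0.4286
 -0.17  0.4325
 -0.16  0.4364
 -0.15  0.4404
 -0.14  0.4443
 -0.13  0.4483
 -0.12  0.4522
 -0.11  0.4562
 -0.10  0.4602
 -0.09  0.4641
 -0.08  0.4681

T = 2.5;  σ√T = 0.3637
ln(S/K) + (r + σ²/2)T = ln(344/354) + (0.065 + 0.23²/2)·2.5 = -0.0287 + 0.2286 = 0.2000
d₁ = 0.2000 / 0.3637 = 0.5499 ≈ 0.55
d₂ = d₁ − σ√T = 0.5499 − 0.3637 = 0.1862 ≈ 0.19
Pr(exercise) under Q = N(−d₂) = N(-0.19) = 0.4247

0.4247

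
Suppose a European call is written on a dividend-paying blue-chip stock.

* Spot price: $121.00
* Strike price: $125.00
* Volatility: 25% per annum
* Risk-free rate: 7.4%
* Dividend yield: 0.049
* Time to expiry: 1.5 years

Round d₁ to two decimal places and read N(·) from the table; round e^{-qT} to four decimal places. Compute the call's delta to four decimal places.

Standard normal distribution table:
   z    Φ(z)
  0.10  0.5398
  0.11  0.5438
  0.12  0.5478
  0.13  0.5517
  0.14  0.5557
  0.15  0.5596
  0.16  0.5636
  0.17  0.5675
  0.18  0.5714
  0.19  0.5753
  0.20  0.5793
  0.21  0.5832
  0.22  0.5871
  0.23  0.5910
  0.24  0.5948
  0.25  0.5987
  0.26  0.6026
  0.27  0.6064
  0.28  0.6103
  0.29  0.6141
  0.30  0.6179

0.5273

σ√T = 0.25·√1.5 = 0.3062
d₁ = [ln(121/125) + (0.074 − 0.049 + ½·0.25²)·1.5] / (σ√T) = (-0.0325 + 0.0844) / 0.3062 = 0.1693 ≈ 0.17
N(d₁) = N(0.17) = 0.5675
Δ_call = e^(−qT)·N(d₁) = 0.9291·0.5675 = 0.5273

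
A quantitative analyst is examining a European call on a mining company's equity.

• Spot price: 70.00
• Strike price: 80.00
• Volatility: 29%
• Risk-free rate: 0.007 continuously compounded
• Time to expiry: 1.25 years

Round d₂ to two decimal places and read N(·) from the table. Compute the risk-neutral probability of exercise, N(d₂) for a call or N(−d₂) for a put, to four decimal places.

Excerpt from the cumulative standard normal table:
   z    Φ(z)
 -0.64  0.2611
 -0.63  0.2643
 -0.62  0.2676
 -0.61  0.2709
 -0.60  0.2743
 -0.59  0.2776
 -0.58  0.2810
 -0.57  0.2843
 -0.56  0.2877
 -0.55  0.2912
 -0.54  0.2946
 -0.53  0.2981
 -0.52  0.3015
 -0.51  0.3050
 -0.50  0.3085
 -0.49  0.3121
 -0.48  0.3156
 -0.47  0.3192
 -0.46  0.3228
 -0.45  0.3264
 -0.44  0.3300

σ√T = 0.29·√1.25 = 0.3242
d₁ = [ln(70/80) + (0.007 + 0.29²/2)·1.25] / 0.3242 = [-0.1335 + 0.0613] / 0.3242 = -0.2227 → -0.22
d₂ = d₁ − σ√T = -0.2227 − 0.3242 = -0.5470 → -0.55
Risk-neutral Pr[S_T > K] = N(d₂) = N(-0.55) = 0.2912

0.2912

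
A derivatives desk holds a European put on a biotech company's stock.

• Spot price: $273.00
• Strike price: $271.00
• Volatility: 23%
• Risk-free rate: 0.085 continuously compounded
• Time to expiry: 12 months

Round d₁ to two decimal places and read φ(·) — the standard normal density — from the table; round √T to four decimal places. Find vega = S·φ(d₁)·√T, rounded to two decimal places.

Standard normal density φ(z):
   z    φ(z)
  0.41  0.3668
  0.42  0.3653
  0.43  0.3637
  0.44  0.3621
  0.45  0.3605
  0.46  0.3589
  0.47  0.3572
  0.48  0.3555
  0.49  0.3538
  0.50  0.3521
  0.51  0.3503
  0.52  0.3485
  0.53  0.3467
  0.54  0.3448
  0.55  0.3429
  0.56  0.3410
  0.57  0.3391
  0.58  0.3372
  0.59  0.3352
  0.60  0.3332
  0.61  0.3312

σ√T = 0.23 × 1.0000 = 0.2300
d₁ = [ln(273/271) + (0.085 + ½·0.23²)·1] / (σ√T) = (0.0074 + 0.1115) / 0.2300 = 0.5165 ⇒ 0.52
√T = √1 = 1.0000
φ(d₁) = φ(0.52) = 0.3485
vega = S·φ(d₁)·√T = 273·0.3485·1.0000 = 95.1405

95.14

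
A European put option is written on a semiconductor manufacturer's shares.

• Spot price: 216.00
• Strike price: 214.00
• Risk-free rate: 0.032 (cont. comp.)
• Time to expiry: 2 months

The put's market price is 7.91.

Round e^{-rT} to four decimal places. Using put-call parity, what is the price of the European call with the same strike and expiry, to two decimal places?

exp(−rT) = exp(−0.032·0.1667) = 0.9947
Put-call parity: C − P = S − K·e^(−rT) = 216 − 214·0.9947 = 216 − 212.8658 = 3.1342
C = P + (C − P) = 7.91 + (3.1342) = 11.0442

11.04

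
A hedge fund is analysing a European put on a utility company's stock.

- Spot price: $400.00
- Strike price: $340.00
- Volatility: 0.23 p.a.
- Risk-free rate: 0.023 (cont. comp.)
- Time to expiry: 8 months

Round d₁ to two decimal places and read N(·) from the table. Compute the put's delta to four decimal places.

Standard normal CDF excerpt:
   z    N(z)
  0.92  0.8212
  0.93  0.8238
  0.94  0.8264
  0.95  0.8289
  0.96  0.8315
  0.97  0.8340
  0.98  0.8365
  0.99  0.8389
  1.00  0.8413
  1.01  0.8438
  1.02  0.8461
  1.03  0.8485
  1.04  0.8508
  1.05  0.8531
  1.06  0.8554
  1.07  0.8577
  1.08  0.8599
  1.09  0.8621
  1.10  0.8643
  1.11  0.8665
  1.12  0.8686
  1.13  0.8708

-0.1492

T = 0.6667;  σ√T = 0.1878
d₁ = [ln(400/340) + (0.023 + 0.23²/2)·0.6667] / 0.1878 = [0.1625 + 0.0330] / 0.1878 = 1.0410 → 1.04
N(d₁) = N(1.04) = 0.8508
Δ_put = N(d₁) − 1 = 0.8508 − 1 = -0.1492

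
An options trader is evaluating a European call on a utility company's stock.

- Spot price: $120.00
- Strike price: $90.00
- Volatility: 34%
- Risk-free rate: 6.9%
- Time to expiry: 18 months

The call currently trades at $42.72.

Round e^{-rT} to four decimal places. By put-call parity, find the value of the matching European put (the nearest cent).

$3.87

exp(−rT) = exp(−0.069·1.5) = 0.9017
Put-call parity: C − P = S − K·e^(−rT) = 120 − 90·0.9017 = 120 − 81.1530 = 38.8470
P = C − (C − P) = 42.72 − (38.8470) = 3.8730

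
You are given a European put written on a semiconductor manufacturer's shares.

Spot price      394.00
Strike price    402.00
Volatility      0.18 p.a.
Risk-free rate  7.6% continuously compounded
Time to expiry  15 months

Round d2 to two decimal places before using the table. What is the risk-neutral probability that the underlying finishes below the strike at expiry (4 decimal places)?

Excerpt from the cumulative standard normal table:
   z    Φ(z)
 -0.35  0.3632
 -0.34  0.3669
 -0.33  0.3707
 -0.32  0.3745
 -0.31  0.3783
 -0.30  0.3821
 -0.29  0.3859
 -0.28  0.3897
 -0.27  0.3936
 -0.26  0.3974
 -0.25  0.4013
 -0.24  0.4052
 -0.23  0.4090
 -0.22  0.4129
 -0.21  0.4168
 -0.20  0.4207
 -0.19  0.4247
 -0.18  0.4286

0.3936

σ√T = 0.18 × 1.1180 = 0.2012
d₁ = [ln(394/402) + (0.076 + 0.18²/2)·1.25] / 0.2012 = [-0.0201 + 0.1153] / 0.2012 = 0.4728 ≈ 0.47
d₂ = d₁ − σ√T = 0.4728 − 0.2012 = 0.2716 ≈ 0.27
Pr(exercise) under Q = N(−d₂) = N(-0.27) = 0.3936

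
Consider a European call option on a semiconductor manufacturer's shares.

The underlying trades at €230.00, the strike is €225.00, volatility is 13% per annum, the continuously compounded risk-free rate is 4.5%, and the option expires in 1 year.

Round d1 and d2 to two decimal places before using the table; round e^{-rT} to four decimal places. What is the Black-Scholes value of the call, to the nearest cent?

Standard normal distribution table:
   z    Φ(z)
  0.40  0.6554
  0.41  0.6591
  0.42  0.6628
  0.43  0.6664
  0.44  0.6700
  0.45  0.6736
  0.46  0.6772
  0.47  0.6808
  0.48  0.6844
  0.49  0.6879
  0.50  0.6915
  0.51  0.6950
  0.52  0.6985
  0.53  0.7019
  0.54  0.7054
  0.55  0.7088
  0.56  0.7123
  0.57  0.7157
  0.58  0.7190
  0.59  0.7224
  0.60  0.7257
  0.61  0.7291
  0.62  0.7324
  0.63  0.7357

σ√T = 0.13 × 1.0000 = 0.1300
d₁ = [ln(230/225) + (0.045 + 0.13²/2)·1] / 0.1300 = [0.0220 + 0.0534] / 0.1300 = 0.5802 which rounds to 0.58
d₂ = d₁ − σ√T = 0.5802 − 0.1300 = 0.4502 which rounds to 0.45
exp(−rT) = exp(−0.045·1) = 0.9560
C = 230·N(0.58) − 225·0.9560·N(0.45) = 230·0.7190 − 225·0.9560·0.6736 = 165.3700 − 144.8914 = 20.4786

€20.48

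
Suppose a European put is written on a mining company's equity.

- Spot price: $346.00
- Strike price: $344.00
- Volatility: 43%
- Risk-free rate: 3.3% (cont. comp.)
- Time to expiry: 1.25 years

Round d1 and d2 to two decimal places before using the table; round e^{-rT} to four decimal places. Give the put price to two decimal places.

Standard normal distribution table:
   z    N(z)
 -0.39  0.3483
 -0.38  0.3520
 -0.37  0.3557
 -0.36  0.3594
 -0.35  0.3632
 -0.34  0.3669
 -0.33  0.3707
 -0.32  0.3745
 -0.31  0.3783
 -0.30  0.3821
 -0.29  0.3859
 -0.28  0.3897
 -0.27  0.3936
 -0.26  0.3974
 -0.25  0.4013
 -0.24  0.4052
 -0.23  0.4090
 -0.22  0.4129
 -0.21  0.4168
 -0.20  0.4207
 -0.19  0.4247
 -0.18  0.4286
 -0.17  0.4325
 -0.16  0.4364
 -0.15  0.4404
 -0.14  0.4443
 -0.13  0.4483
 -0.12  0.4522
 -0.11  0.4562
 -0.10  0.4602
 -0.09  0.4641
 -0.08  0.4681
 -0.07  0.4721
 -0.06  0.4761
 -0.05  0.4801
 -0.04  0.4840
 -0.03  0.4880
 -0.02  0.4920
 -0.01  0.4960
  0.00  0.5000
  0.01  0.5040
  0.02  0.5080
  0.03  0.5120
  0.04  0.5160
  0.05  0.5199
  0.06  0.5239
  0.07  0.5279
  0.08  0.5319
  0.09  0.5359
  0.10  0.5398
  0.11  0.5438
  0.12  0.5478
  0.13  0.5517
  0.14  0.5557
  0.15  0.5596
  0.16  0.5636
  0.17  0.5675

$56.49

σ√T = 0.43·√1.25 = 0.4808
d₁ = [ln(346/344) + (0.033 + 0.43²/2)·1.25] / 0.4808 = [0.0058 + 0.1568] / 0.4808 = 0.3382 → 0.34
d₂ = d₁ − σ√T = 0.3382 − 0.4808 = -0.1425 → -0.14
exp(−rT) = exp(−0.033·1.25) = 0.9596
P = 344·0.9596·N(0.14) − 346·N(-0.34) = 344·0.9596·0.5557 − 346·0.3669 = 183.4379 − 126.9474 = 56.4905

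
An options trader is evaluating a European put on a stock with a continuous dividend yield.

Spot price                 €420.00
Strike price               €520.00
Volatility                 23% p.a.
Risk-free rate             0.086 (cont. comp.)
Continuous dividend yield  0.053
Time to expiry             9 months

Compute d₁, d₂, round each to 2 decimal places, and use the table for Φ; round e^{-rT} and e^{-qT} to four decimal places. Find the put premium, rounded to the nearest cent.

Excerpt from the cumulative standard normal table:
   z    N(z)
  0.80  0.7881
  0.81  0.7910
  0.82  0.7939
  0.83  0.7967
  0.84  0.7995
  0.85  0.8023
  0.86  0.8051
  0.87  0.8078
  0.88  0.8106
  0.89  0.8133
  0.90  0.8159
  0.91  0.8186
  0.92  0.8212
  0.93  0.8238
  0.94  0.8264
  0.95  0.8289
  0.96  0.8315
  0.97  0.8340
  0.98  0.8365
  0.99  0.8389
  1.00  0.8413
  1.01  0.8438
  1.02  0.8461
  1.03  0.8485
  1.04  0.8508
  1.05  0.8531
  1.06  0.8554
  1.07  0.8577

€92.06

σ√T = 0.23 × 0.8660 = 0.1992
d₁ = [ln(420/520) + (0.086 − 0.053 + 0.23²/2)·0.75] / 0.1992 = [-0.2136 + 0.0446] / 0.1992 = -0.8484 which rounds to -0.85
d₂ = d₁ − σ√T = -0.8484 − 0.1992 = -1.0476 which rounds to -1.05
e^(−qT) = e^(−0.053·0.75) = 0.9610;  e^(−rT) = e^(−0.086·0.75) = 0.9375
N(−d₂) = N(1.05) = 0.8531;  N(−d₁) = N(0.85) = 0.8023
P = 520·0.9375·0.8531 − 420·0.9610·0.8023 = 415.8862 − 323.8243 = 92.0619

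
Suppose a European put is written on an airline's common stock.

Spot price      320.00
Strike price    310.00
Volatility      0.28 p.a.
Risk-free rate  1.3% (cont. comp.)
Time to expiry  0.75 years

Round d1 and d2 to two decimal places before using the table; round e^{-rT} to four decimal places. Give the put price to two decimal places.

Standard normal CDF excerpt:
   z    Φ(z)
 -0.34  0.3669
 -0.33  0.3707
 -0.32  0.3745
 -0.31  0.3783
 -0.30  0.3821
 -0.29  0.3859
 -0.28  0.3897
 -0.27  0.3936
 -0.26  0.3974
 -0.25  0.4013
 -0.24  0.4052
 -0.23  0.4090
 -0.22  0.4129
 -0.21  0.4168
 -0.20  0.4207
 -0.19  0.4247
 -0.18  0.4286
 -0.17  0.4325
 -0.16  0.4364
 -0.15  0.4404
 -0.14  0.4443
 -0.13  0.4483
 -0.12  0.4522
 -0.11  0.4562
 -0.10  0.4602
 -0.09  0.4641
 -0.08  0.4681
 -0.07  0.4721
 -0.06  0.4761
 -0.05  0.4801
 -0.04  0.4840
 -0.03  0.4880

σ√T = 0.28 × 0.8660 = 0.2425
d₁ = [ln(320/310) + (0.013 + 0.28²/2)·0.75] / 0.2425 = [0.0317 + 0.0392] / 0.2425 = 0.2924 which rounds to 0.29
d₂ = d₁ − σ√T = 0.2924 − 0.2425 = 0.0499 which rounds to 0.05
e^(−rT) = e^(−0.013·0.75) = 0.9903
N(−d₂) = N(-0.05) = 0.4801;  N(−d₁) = N(-0.29) = 0.3859
P = 310·0.9903·0.4801 − 320·0.3859 = 147.3873 − 123.4880 = 23.8993

23.90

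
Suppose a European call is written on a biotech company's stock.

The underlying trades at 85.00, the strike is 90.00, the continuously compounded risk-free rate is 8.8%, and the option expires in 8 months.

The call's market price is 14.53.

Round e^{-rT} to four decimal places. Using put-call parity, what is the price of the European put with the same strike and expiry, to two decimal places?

14.40

exp(−rT) = exp(−0.088·0.6667) = 0.9430
Put-call parity: C − P = S − K·e^(−rT) = 85 − 90·0.9430 = 85 − 84.8700 = 0.1300
P = C − (C − P) = 14.53 − (0.1300) = 14.4000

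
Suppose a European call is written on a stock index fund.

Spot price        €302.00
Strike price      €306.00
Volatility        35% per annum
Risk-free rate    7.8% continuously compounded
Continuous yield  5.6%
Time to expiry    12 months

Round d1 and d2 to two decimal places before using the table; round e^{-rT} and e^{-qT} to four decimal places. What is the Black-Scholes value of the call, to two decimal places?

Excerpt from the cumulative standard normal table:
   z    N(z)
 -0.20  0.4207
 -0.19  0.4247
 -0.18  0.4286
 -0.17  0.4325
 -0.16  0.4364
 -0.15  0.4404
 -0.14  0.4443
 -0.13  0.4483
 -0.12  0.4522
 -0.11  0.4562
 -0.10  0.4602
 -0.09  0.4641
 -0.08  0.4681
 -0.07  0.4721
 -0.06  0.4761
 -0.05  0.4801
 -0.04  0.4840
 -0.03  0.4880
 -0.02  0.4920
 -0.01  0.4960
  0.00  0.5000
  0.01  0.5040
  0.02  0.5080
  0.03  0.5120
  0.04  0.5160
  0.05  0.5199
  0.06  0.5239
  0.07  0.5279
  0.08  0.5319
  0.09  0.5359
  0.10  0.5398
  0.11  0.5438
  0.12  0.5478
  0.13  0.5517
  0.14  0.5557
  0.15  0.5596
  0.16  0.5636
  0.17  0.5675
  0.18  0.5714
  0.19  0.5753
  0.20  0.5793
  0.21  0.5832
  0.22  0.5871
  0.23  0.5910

€40.76

σ√T = 0.35·√1 = 0.3500
d₁ = [ln(302/306) + (0.078 − 0.056 + ½·0.35²)·1] / (σ√T) = (-0.0132 + 0.0832) / 0.3500 = 0.2003 ⇒ 0.20
d₂ = 0.2003 − 0.3500 = -0.1497 ⇒ -0.15
exp(−qT) = exp(−0.056·1) = 0.9455;  exp(−rT) = exp(−0.078·1) = 0.9250
N(d₁) = N(0.20) = 0.5793;  N(d₂) = N(-0.15) = 0.4404
C = 302·0.9455·0.5793 − 306·0.9250·0.4404 = 165.4139 − 124.6552 = 40.7587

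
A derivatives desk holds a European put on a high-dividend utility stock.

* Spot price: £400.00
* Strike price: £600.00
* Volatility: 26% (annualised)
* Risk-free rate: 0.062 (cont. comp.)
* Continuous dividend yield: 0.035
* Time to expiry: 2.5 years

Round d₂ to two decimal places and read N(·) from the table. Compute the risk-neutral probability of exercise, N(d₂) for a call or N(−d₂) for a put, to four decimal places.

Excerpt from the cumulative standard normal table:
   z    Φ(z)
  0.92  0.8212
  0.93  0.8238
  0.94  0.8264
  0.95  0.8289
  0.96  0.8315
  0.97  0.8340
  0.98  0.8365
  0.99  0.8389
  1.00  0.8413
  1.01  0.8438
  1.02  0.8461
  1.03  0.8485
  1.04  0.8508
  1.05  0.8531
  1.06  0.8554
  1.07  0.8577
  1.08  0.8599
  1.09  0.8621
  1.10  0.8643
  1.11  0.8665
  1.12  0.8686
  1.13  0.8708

0.8485

T = 2.5;  σ√T = 0.4111
ln(S/K) + (r − q + σ²/2)T = ln(400/600) + (0.062 − 0.035 + 0.26²/2)·2.5 = -0.4055 + 0.1520 = -0.2535
d₁ = -0.2535 / 0.4111 = -0.6166 → -0.62
d₂ = d₁ − σ√T = -0.6166 − 0.4111 = -1.0277 → -1.03
Risk-neutral Pr[S_T < K] = N(−d₂) = N(1.03) = 0.8485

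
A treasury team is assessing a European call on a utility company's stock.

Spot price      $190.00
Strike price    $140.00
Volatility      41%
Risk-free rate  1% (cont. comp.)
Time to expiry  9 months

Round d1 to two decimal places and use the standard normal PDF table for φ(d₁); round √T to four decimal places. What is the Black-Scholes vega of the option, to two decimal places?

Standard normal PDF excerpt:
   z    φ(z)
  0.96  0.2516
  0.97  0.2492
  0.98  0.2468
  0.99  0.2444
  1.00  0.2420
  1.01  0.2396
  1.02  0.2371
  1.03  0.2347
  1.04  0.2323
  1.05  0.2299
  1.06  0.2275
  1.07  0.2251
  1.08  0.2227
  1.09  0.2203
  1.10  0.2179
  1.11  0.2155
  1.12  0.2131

σ√T = 0.41 × 0.8660 = 0.3551
d₁ = [ln(190/140) + (0.01 + ½·0.41²)·0.75] / (σ√T) = (0.3054 + 0.0705) / 0.3551 = 1.0587 ≈ 1.06
√T = √0.75 = 0.8660
φ(d₁) = φ(1.06) = 0.2275
vega = S·φ(d₁)·√T = 190·0.2275·0.8660 = 37.4329

37.43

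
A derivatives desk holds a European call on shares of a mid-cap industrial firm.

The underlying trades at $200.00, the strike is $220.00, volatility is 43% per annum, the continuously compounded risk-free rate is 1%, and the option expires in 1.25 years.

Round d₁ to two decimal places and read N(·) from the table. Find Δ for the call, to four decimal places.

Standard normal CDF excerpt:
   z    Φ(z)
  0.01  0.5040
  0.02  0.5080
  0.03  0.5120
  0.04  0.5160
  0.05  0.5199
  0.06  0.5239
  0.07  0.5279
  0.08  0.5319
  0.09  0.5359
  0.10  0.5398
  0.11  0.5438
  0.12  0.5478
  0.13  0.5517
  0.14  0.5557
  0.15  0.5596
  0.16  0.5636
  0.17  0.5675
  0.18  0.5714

0.5279

T = 1.25;  σ√T = 0.4808
ln(S/K) + (r + σ²/2)T = ln(200/220) + (0.01 + 0.43²/2)·1.25 = -0.0953 + 0.1281 = 0.0328
d₁ = 0.0328 / 0.4808 = 0.0681 ⇒ 0.07
N(d₁) = N(0.07) = 0.5279
Δ_call = N(d₁) = 0.5279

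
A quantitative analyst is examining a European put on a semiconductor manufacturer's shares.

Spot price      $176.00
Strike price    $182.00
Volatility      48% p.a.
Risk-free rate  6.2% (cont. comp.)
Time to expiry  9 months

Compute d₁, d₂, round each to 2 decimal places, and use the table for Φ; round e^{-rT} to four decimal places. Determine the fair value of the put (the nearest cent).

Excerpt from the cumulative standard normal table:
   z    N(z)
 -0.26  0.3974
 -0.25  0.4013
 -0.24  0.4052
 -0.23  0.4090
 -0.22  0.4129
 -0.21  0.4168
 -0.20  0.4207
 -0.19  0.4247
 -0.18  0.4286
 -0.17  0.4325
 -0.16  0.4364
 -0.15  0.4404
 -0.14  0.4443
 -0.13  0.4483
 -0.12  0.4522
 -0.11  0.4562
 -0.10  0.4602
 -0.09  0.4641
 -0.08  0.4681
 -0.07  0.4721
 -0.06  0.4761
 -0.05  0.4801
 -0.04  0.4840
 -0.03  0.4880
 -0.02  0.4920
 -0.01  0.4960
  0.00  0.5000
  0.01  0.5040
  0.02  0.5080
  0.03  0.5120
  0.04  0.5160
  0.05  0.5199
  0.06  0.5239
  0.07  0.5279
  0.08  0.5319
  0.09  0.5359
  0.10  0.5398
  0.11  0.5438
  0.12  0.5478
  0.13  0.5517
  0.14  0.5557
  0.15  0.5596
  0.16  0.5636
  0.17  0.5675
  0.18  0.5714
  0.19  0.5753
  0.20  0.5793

$27.96

T = 0.75;  σ√T = 0.4157
d₁ = [ln(176/182) + (0.062 + ½·0.48²)·0.75] / (σ√T) = (-0.0335 + 0.1329) / 0.4157 = 0.2391 ≈ 0.24
d₂ = 0.2391 − 0.4157 = -0.1766 ≈ -0.18
e^(−rT) = e^(−0.062·0.75) = 0.9546
P = 182·0.9546·N(0.18) − 176·N(-0.24) = 182·0.9546·0.5714 − 176·0.4052 = 99.2734 − 71.3152 = 27.9582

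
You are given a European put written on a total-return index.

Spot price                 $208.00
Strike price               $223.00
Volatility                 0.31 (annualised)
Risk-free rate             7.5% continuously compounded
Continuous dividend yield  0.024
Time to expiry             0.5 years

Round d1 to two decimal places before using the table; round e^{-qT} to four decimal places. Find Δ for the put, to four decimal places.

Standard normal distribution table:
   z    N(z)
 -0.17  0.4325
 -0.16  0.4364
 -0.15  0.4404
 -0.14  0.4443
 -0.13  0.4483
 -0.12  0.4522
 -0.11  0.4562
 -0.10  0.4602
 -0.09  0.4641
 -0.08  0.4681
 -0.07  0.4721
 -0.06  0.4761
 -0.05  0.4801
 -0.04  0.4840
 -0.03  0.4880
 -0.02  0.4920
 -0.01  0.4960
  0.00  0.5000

T = 0.5;  σ√T = 0.2192
d₁ = [ln(208/223) + (0.075 − 0.024 + 0.31²/2)·0.5] / 0.2192 = [-0.0696 + 0.0495] / 0.2192 = -0.0917 → -0.09
N(d₁) = N(-0.09) = 0.4641
Δ_put = e^(−qT)·(N(d₁) − 1) = 0.9881·(0.4641 − 1) = -0.5295

-0.5295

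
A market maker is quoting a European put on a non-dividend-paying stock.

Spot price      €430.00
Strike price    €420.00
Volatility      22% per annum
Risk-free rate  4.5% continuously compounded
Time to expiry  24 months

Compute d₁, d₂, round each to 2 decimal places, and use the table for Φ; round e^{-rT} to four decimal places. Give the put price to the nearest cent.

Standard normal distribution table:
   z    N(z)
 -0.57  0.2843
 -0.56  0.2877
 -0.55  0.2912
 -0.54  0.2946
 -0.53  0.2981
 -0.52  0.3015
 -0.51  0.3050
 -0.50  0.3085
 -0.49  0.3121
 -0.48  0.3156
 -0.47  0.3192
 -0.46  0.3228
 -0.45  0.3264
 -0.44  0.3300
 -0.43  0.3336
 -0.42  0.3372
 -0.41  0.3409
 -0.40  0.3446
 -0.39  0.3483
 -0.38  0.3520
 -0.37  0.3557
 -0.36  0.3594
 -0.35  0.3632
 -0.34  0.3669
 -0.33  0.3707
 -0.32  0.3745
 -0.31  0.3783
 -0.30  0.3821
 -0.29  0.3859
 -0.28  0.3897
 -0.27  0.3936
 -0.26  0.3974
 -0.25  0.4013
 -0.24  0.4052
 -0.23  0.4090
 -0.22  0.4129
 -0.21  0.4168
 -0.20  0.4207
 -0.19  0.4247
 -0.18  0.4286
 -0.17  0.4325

σ√T = 0.22 × 1.4142 = 0.3111
ln(S/K) + (r + σ²/2)T = ln(430/420) + (0.045 + 0.22²/2)·2 = 0.0235 + 0.1384 = 0.1619
d₁ = 0.1619 / 0.3111 = 0.5205 → 0.52
d₂ = d₁ − σ√T = 0.5205 − 0.3111 = 0.2093 → 0.21
exp(−rT) = exp(−0.045·2) = 0.9139
N(−d₂) = N(-0.21) = 0.4168;  N(−d₁) = N(-0.52) = 0.3015
P = 420·0.9139·0.4168 − 430·0.3015 = 159.9837 − 129.6450 = 30.3387

€30.34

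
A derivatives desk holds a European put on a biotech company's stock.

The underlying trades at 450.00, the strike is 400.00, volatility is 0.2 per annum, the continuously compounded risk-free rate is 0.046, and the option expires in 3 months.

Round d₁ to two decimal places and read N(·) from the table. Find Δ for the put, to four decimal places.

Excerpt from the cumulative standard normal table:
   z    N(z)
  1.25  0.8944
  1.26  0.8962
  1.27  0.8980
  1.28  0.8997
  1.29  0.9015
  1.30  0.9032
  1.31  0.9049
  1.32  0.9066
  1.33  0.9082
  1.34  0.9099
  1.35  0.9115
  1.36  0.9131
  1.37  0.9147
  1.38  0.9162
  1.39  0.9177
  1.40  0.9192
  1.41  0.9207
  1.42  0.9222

σ√T = 0.2 × 0.5000 = 0.1000
d₁ = [ln(450/400) + (0.046 + ½·0.2²)·0.25] / (σ√T) = (0.1178 + 0.0165) / 0.1000 = 1.3428 ⇒ 1.34
N(d₁) = N(1.34) = 0.9099
Δ_put = N(d₁) − 1 = 0.9099 − 1 = -0.0901

-0.0901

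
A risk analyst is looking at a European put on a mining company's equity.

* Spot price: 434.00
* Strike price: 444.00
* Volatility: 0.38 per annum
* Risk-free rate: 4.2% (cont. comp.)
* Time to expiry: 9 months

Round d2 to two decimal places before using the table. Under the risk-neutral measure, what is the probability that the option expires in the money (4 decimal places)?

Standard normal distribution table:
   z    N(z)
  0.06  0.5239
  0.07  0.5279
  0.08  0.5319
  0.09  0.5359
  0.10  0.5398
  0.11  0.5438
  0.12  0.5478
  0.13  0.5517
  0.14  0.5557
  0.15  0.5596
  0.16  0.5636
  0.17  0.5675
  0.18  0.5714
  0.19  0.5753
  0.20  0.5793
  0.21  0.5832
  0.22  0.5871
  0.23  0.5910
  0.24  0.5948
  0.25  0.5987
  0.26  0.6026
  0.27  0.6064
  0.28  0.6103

T = 0.75;  σ√T = 0.3291
ln(S/K) + (r + σ²/2)T = ln(434/444) + (0.042 + 0.38²/2)·0.75 = -0.0228 + 0.0857 = 0.0629
d₁ = 0.0629 / 0.3291 = 0.1910 ⇒ 0.19
d₂ = d₁ − σ√T = 0.1910 − 0.3291 = -0.1380 ⇒ -0.14
Pr(exercise) under Q = N(−d₂) = N(0.14) = 0.5557

0.5557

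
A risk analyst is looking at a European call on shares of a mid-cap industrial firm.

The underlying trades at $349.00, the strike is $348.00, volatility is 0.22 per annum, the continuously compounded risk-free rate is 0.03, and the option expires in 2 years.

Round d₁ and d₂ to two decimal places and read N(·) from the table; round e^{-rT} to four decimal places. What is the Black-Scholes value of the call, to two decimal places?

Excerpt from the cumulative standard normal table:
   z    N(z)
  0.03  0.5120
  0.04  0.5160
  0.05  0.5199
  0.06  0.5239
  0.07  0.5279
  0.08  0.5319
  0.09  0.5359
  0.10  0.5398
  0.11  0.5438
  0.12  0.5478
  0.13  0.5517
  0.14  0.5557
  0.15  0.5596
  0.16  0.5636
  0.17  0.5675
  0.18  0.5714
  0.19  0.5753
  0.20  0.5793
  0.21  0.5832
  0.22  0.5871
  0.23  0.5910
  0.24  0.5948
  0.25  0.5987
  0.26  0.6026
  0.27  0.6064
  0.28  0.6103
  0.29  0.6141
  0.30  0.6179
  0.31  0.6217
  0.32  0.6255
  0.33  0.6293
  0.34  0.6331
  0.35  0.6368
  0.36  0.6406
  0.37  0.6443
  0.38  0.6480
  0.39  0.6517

σ√T = 0.22·√2 = 0.3111
d₁ = [ln(349/348) + (0.03 + 0.22²/2)·2] / 0.3111 = [0.0029 + 0.1084] / 0.3111 = 0.3576 which rounds to 0.36
d₂ = d₁ − σ√T = 0.3576 − 0.3111 = 0.0465 which rounds to 0.05
exp(−rT) = exp(−0.03·2) = 0.9418
C = 349·N(0.36) − 348·0.9418·N(0.05) = 349·0.6406 − 348·0.9418·0.5199 = 223.5694 − 170.3954 = 53.1740

$53.17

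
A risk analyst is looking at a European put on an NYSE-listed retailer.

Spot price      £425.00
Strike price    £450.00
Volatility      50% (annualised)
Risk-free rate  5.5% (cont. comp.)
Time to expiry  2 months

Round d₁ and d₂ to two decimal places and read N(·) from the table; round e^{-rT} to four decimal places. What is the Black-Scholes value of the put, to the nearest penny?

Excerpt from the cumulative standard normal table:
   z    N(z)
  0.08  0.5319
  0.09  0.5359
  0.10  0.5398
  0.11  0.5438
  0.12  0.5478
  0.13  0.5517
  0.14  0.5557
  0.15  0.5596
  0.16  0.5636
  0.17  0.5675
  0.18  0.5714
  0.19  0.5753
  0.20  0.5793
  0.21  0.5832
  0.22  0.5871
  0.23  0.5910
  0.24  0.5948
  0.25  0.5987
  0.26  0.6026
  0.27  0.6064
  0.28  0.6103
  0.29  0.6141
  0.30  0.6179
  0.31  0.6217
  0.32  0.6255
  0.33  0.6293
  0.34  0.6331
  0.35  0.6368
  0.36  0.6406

σ√T = 0.5 × 0.4082 = 0.2041
d₁ = [ln(425/450) + (0.055 + 0.5²/2)·0.1667] / 0.2041 = [-0.0572 + 0.0300] / 0.2041 = -0.1330 which rounds to -0.13
d₂ = d₁ − σ√T = -0.1330 − 0.2041 = -0.3372 which rounds to -0.34
e^(−rT) = e^(−0.055·0.1667) = 0.9909
N(−d₂) = N(0.34) = 0.6331;  N(−d₁) = N(0.13) = 0.5517
P = 450·0.9909·0.6331 − 425·0.5517 = 282.3025 − 234.4725 = 47.8300

£47.83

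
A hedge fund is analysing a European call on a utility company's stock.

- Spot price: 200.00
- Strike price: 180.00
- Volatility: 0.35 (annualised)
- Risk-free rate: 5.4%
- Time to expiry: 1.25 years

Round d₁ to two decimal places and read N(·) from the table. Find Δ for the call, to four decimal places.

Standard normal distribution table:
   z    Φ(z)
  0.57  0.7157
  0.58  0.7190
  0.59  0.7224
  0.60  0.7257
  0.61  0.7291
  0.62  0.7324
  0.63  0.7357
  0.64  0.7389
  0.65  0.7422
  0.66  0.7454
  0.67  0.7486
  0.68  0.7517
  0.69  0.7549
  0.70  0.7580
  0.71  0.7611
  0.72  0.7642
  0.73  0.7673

T = 1.25;  σ√T = 0.3913
d₁ = [ln(200/180) + (0.054 + ½·0.35²)·1.25] / (σ√T) = (0.1054 + 0.1441) / 0.3913 = 0.6374 which rounds to 0.64
N(d₁) = N(0.64) = 0.7389
Δ_call = N(d₁) = 0.7389

0.7389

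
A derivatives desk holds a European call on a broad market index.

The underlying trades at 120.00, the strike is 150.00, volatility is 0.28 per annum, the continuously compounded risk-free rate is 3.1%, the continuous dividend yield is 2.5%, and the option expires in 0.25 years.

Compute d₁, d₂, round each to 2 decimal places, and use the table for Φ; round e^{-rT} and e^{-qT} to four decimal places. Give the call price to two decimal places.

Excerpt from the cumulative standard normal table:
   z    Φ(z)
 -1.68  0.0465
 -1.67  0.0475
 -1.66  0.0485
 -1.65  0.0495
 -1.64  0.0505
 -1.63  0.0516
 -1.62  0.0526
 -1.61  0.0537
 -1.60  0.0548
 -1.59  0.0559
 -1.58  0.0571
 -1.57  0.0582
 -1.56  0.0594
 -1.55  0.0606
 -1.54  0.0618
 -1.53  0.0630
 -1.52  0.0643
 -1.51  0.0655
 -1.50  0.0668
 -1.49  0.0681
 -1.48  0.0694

T = 0.25;  σ√T = 0.1400
d₁ = [ln(120/150) + (0.031 − 0.025 + 0.28²/2)·0.25] / 0.1400 = [-0.2231 + 0.0113] / 0.1400 = -1.5132 which rounds to -1.51
d₂ = d₁ − σ√T = -1.5132 − 0.1400 = -1.6532 which rounds to -1.65
e^(−qT) = e^(−0.025·0.25) = 0.9938;  e^(−rT) = e^(−0.031·0.25) = 0.9923
C = 120·0.9938·N(-1.51) − 150·0.9923·N(-1.65) = 120·0.9938·0.0655 − 150·0.9923·0.0495 = 7.8113 − 7.3678 = 0.4434

0.44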